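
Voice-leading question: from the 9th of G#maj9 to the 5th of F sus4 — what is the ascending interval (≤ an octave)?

G#maj9 has A# as its 9th, and F sus4 has C as its 5th.
3 letter names make it a third; at 2 semitones (a whole step narrower than major) the quality is diminished.

diminished third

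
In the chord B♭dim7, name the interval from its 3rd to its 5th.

The chord tones of B♭°7 (B♭ diminished seventh) are B♭–D♭–F♭–A𝄫.
That puts D♭ below F♭.
D♭ up to F♭ is 3 semitones, a half step narrower than a major third, so the interval is minor.

minor third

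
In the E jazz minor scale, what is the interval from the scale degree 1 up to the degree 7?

major seventh

The scale runs E F# G A B C# D#.
The scale degree 1 is E and the degree 7 is D#.
E up to D# spans 7 letter names and 11 semitones — a major seventh.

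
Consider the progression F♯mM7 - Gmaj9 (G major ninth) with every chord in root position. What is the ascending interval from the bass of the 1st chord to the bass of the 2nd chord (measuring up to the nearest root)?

The roots are F♯ and G.
From F♯ to G: 1 semitone over a second = minor.

minor 2nd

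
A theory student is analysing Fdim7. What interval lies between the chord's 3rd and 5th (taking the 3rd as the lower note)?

minor third

Spelling the chord: F–Ab–Cb–Ebb.
That puts Ab below Cb.
3 letter names make it a third; at 3 semitones (a half step narrower than major) the quality is minor.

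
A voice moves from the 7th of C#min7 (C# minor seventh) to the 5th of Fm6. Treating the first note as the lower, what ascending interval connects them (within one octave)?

minor second

The 7th of C#min7 (C# minor seventh) is B; the 5th of Fm6 is C.
From B to C: 1 semitone over a second = minor.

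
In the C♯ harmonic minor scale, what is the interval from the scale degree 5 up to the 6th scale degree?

The scale runs C♯ D♯ E F♯ G♯ A B♯.
Scale degree 5 = G♯; degree 6 = A.
From G♯ to A: 1 semitone over a second = minor.

minor second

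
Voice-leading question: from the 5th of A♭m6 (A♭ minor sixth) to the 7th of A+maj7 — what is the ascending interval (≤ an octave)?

A3

The 5th of A♭m6 (A♭ minor sixth) is E♭; the 7th of A+maj7 is G♯.
E♭ up to G♯ is 5 semitones, a half step wider than a major third, so the interval is augmented.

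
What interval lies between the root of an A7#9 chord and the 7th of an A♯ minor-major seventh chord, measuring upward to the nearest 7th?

The root of A7#9 is A; the 7th of A♯ minor-major seventh is G𝄪.
A up to G𝄪 is 12 semitones, a half step wider than a major seventh, so the interval is augmented.

A7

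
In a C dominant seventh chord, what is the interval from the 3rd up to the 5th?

minor third

C7 (C dominant seventh) is spelled C-E-G-B♭.
So we need the interval from E up to G.
From E to G: 3 semitones over a third = minor.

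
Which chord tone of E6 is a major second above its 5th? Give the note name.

C#

E6 is spelled E-G#-B-C#.
The 5th is B. A major second above B is C#.
C# is the chord's 6th.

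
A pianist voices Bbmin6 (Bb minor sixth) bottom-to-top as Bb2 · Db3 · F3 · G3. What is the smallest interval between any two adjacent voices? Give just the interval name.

Adjacent intervals: Bb2→Db3 = minor third; Db3→F3 = major third; F3→G3 = major second.
The smallest is F3 to G3, a major second (2 semitones).

major second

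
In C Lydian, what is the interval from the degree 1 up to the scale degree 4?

augmented 4th

The scale runs C D E F# G A B.
So we need the interval from C up to F#.
From C to F#: 6 semitones over a fourth = augmented.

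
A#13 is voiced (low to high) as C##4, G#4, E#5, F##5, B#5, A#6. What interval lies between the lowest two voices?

d5

Those voices are C##4 and G#4.
From C## to G#: 6 semitones over a fifth = diminished.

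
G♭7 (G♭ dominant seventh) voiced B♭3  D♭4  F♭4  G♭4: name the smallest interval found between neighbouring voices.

Adjacent intervals: B♭3→D♭4 = minor third; D♭4→F♭4 = minor third; F♭4→G♭4 = major second.
The smallest is F♭4 to G♭4, a major second (2 semitones).

major second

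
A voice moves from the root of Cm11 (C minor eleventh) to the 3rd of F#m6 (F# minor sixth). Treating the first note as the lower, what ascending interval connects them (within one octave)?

Cm11 (C minor eleventh) has C as its root, and F#m6 (F# minor sixth) has A as its 3rd.
Counting 6 letters and 9 half steps from C gives a major sixth.

major sixth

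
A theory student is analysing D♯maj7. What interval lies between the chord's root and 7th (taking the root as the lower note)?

Spelling the chord: D♯, F𝄪, A♯, C𝄪.
Root = D♯; 7th = C𝄪.
From D♯ to C𝄪 is 11 semitones, exactly the major seventh.

major 7th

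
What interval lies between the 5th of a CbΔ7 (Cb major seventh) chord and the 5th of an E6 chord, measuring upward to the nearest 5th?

augmented 3rd

CbΔ7 (Cb major seventh) has Gb as its 5th, and E6 has B as its 5th.
3 letter names make it a third; at 5 semitones (a half step wider than major) the quality is augmented.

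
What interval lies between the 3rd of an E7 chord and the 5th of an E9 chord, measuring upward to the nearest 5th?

minor third

E7 has G# as its 3rd, and E9 has B as its 5th.
G# up to B is 3 semitones, a half step narrower than a major third, so the interval is minor.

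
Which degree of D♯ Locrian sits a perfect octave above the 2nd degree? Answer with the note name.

E

The scale is D♯ E F♯ G♯ A B C♯.
The 2nd degree is E; a perfect octave above that is E — scale degree 2.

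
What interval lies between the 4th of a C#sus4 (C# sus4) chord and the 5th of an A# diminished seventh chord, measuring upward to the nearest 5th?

C#sus4 (C# sus4) has F# as its 4th, and A# diminished seventh has E as its 5th.
F# up to E is 10 semitones, a half step narrower than a major seventh, so the interval is minor.

minor seventh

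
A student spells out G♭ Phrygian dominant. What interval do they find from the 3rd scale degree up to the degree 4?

minor second

G♭ phrygian dominant: G♭ A𝄫 B♭ C♭ D♭ E𝄫 F♭.
3rd scale degree = B♭; scale degree 4 = C♭.
2 letter names make it a second; at 1 semitone (a half step narrower than major) the quality is minor.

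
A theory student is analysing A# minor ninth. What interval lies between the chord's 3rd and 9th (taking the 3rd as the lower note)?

major seventh

Spelling the chord: A#-C#-E#-G#-B#.
The 3rd is C# and the 9th is B#.
C# up to B# spans 7 letter names and 11 semitones — a major seventh.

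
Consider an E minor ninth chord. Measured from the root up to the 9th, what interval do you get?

major 9th

Spelling the chord: E G B D F♯.
The root is E and the 9th is F♯.
Counting 9 letters and 14 half steps from E gives a major ninth.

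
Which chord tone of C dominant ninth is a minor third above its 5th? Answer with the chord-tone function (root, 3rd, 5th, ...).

C9 (C dominant ninth): C-E-G-B♭-D.
The 5th is G. A minor third above G is B♭.
B♭ is the chord's 7th.

7th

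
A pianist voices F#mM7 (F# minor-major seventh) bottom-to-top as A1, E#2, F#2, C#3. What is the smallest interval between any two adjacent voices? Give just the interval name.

Adjacent intervals: A1→E#2 = augmented fifth; E#2→F#2 = minor second; F#2→C#3 = perfect fifth.
The smallest is E#2 to F#2, a minor second (1 semitone).

m2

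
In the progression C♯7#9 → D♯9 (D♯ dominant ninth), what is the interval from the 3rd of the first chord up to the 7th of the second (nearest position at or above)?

minor sixth

C♯7#9 has E♯ as its 3rd, and D♯9 (D♯ dominant ninth) has C♯ as its 7th.
6 letter names make it a sixth; at 8 semitones (a half step narrower than major) the quality is minor.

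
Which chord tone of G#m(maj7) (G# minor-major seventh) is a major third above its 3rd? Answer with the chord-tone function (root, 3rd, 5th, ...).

Spelling the chord: G#-B-D#-F##.
The 3rd is B. A major third above B is D#.
D# is the chord's 5th.

5th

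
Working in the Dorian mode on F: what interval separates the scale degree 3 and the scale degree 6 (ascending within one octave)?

F dorian: F G Ab Bb C D Eb.
That puts Ab below D.
From Ab to D: 6 semitones over a fourth = augmented.

augmented fourth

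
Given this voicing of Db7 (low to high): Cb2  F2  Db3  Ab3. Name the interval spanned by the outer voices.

major thirteenth

The outer voices are Cb2 and Ab3.
Cb up to Ab spans 13 letter names and 21 semitones — a major thirteenth.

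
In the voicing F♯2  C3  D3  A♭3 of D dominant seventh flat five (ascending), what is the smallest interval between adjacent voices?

Adjacent intervals: F♯2→C3 = diminished fifth; C3→D3 = major second; D3→A♭3 = diminished fifth.
The smallest is C3 to D3, a major second (2 semitones).

major second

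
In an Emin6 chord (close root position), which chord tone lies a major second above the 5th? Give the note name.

The chord tones of Em6 (E minor sixth) are E–G–B–C#.
The 5th is B. A major second above B is C#.
C# is the chord's 6th.

C#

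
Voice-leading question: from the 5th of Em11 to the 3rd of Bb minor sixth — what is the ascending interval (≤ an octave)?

The 5th of Em11 is B; the 3rd of Bb minor sixth is Db.
3 letter names make it a third; at 2 semitones (a whole step narrower than major) the quality is diminished.

diminished 3rd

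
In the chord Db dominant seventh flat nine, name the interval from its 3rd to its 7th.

Db7b9: Db–F–Ab–Cb–Ebb.
The 3rd is F and the 7th is Cb.
From F to Cb: 6 semitones over a fifth = diminished.

diminished fifth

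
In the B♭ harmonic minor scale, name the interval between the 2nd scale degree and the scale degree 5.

Spelling the B♭ harmonic minor scale: B♭ C D♭ E♭ F G♭ A.
That puts C below F.
Counting 4 letters and 5 half steps from C gives a perfect fourth.

perfect fourth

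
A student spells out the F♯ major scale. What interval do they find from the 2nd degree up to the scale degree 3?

Spelling the F♯ major scale: F♯ G♯ A♯ B C♯ D♯ E♯.
The 2nd degree is G♯ and the scale degree 3 is A♯.
Counting 2 letters and 2 half steps from G♯ gives a major second.

major second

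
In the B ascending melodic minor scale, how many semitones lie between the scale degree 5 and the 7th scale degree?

4

The scale is B C# D E F# G# A#.
F# up to A# is a major third — 4 semitones.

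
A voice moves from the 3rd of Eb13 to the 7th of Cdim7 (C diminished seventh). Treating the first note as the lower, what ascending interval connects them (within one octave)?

The 3rd of Eb13 is G; the 7th of Cdim7 (C diminished seventh) is Bbb.
G up to Bbb is 2 semitones, a whole step narrower than a major third, so the interval is diminished.

diminished third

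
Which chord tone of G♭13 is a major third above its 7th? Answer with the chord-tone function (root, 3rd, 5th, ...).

G♭13 (G♭ dominant thirteenth): G♭-B♭-D♭-F♭-A♭-E♭.
The 7th is F♭. A major third above F♭ is A♭.
A♭ is the chord's 9th.

9th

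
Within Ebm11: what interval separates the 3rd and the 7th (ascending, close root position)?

perfect 5th

Spelling the chord: Eb, Gb, Bb, Db, F, Ab.
The 3rd is Gb and the 7th is Db.
From Gb to Db is 7 semitones, exactly the perfect fifth.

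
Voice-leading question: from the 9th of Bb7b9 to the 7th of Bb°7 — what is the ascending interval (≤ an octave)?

Bb7b9 has Cb as its 9th, and Bb°7 has Abb as its 7th.
Cb up to Abb is 8 semitones, a half step narrower than a major sixth, so the interval is minor.

minor 6th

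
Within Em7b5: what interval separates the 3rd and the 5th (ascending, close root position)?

minor 3rd

Eø: E–G–B♭–D.
That puts G below B♭.
From G to B♭: 3 semitones over a third = minor.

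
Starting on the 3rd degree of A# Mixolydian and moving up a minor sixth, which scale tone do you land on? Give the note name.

The scale is A# B# C## D# E# F## G#.
The 3rd degree is C##; a minor sixth above that is A# — scale degree 1.

A#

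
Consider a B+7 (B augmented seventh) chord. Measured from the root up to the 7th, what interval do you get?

Spelling the chord: B–D#–F##–A.
The root is B and the 7th is A.
From B to A: 10 semitones over a seventh = minor.

minor 7th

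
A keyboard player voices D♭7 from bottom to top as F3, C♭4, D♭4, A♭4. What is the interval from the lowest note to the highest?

minor tenth

The outer voices are F3 and A♭4.
10 letter names make it a tenth; at 15 semitones (a half step narrower than major) the quality is minor.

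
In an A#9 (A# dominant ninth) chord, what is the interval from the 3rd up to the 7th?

diminished fifth

The chord tones of A#9 (A# dominant ninth) are A#-C##-E#-G#-B#.
3rd = C##; 7th = G#.
5 letter names make it a fifth; at 6 semitones (a half step narrower than perfect) the quality is diminished.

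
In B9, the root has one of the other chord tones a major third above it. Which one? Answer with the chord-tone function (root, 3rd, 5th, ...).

3rd

The chord tones of B dominant ninth are B, D♯, F♯, A, C♯.
The root is B. A major third above B is D♯.
D♯ is the chord's 3rd.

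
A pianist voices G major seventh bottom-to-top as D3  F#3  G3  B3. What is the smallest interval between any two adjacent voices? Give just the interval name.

Adjacent intervals: D3→F#3 = major third; F#3→G3 = minor second; G3→B3 = major third.
The smallest is F#3 to G3, a minor second (1 semitone).

minor 2nd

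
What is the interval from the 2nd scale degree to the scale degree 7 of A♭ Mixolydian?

minor 6th

The scale runs A♭ B♭ C D♭ E♭ F G♭.
The 2nd scale degree is B♭ and the scale degree 7 is G♭.
B♭ up to G♭ is 8 semitones, a half step narrower than a major sixth, so the interval is minor.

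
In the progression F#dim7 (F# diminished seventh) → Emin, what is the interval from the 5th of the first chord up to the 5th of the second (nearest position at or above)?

The 5th of F#dim7 (F# diminished seventh) is C; the 5th of Emin is B.
Counting 7 letters and 11 half steps from C gives a major seventh.

major seventh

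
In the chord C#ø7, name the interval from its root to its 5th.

diminished 5th

Spelling the chord: C#–E–G–B.
Root = C#; 5th = G.
From C# to G: 6 semitones over a fifth = diminished.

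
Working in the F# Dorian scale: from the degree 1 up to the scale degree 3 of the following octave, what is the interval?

F# dorian: F# G# A B C# D# E.
The degree 1 is F# and the scale degree 3 (up an octave) is A.
10 letter names make it a tenth; at 15 semitones (a half step narrower than major) the quality is minor.

minor tenth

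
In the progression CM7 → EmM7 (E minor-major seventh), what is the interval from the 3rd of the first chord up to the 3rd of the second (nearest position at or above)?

m3

CM7 has E as its 3rd, and EmM7 (E minor-major seventh) has G as its 3rd.
3 letter names make it a third; at 3 semitones (a half step narrower than major) the quality is minor.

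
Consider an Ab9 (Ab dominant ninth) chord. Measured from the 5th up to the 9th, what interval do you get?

perfect fifth

Ab9 (Ab dominant ninth) is spelled Ab, C, Eb, Gb, Bb.
So we need the interval from Eb up to Bb.
Eb up to Bb spans 5 letter names and 7 semitones — a perfect fifth.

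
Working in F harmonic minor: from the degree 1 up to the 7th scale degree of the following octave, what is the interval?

Spelling F harmonic minor: F G A♭ B♭ C D♭ E.
That puts F below E.
From F to E is 23 semitones, exactly the major fourteenth.

major fourteenth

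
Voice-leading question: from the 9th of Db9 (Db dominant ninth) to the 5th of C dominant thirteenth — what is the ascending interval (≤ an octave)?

major third

Db9 (Db dominant ninth) has Eb as its 9th, and C dominant thirteenth has G as its 5th.
Eb up to G spans 3 letter names and 4 semitones — a major third.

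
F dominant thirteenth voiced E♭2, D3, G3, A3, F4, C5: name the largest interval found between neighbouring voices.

major seventh

Adjacent intervals: E♭2→D3 = major seventh; D3→G3 = perfect fourth; G3→A3 = major second; A3→F4 = minor sixth; F4→C5 = perfect fifth.
The largest is E♭2 to D3, a major seventh (11 semitones).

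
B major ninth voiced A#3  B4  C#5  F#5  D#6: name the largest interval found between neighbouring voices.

Adjacent intervals: A#3→B4 = minor ninth; B4→C#5 = major second; C#5→F#5 = perfect fourth; F#5→D#6 = major sixth.
The largest is A#3 to B4, a minor ninth (13 semitones).

minor ninth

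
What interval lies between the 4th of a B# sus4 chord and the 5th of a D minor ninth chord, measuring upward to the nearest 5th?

B# sus4 has E# as its 4th, and D minor ninth has A as its 5th.
E# up to A is 4 semitones, a half step narrower than a perfect fourth, so the interval is diminished.

diminished 4th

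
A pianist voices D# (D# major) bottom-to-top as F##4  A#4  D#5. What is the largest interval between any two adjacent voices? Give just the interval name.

perfect fourth

Adjacent intervals: F##4→A#4 = minor third; A#4→D#5 = perfect fourth.
The largest is A#4 to D#5, a perfect fourth (5 semitones).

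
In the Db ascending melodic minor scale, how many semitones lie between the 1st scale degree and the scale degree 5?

The scale is Db Eb Fb Gb Ab Bb C.
Db up to Ab is a perfect fifth — 7 semitones.

7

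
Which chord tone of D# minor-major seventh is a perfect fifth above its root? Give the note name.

A#

Spelling the chord: D#-F#-A#-C##.
The root is D#. A perfect fifth above D# is A#.
A# is the chord's 5th.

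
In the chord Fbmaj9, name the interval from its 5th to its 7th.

M3

Spelling the chord: Fb Ab Cb Eb Gb.
5th = Cb; 7th = Eb.
Cb up to Eb spans 3 letter names and 4 semitones — a major third.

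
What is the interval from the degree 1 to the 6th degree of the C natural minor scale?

Spelling the C natural minor scale: C D E♭ F G A♭ B♭.
Degree 1 = C; 6th scale degree = A♭.
6 letter names make it a sixth; at 8 semitones (a half step narrower than major) the quality is minor.

m6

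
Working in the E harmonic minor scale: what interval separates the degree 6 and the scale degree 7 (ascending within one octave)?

augmented second

Spelling the E harmonic minor scale: E F# G A B C D#.
That puts C below D#.
2 letter names make it a second; at 3 semitones (a half step wider than major) the quality is augmented.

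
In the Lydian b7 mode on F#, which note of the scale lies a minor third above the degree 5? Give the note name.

E

The scale is F# G# A# B# C# D# E.
The degree 5 is C#; a minor third above that is E — scale degree 7.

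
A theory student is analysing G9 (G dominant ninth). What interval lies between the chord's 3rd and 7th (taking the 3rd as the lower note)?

diminished 5th

The chord tones of G dominant ninth are G-B-D-F-A.
So we need the interval from B up to F.
B up to F is 6 semitones, a half step narrower than a perfect fifth, so the interval is diminished.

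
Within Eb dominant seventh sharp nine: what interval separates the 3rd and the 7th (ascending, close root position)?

diminished fifth

Eb dominant seventh sharp nine: Eb–G–Bb–Db–F#.
3rd = G; 7th = Db.
G up to Db is 6 semitones, a half step narrower than a perfect fifth, so the interval is diminished.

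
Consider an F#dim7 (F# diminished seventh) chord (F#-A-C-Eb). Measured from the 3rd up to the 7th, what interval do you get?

diminished 5th

That puts A below Eb.
From A to Eb: 6 semitones over a fifth = diminished.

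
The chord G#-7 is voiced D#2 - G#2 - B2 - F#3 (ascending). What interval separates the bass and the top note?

The outer voices are D#2 and F#3.
10 letter names make it a tenth; at 15 semitones (a half step narrower than major) the quality is minor.

m10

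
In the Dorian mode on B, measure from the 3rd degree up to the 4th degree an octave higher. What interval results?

B dorian: B C# D E F# G# A.
The 3rd degree is D and the 4th degree (up an octave) is E.
D up to E spans 9 letter names and 14 semitones — a major ninth.

major ninth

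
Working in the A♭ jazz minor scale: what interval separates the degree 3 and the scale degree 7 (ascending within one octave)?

The scale runs A♭ B♭ C♭ D♭ E♭ F G.
Degree 3 = C♭; degree 7 = G.
C♭ up to G is 8 semitones, a half step wider than a perfect fifth, so the interval is augmented.

augmented fifth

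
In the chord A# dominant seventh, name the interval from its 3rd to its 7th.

A#7: A# C## E# G#.
3rd = C##; 7th = G#.
5 letter names make it a fifth; at 6 semitones (a half step narrower than perfect) the quality is diminished.
This 3–7 tritone is the characteristic tension at the heart of the dominant sound.

diminished fifth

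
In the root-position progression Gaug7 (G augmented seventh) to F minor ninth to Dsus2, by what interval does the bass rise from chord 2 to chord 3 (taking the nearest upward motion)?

major sixth

The roots are F and D.
F up to D spans 6 letter names and 9 semitones — a major sixth.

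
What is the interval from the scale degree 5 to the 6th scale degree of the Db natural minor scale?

m2

The scale runs Db Eb Fb Gb Ab Bbb Cb.
So we need the interval from Ab up to Bbb.
2 letter names make it a second; at 1 semitone (a half step narrower than major) the quality is minor.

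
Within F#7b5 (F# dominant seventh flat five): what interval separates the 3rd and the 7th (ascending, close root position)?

F#7b5 (F# dominant seventh flat five): F#, A#, C, E.
So we need the interval from A# up to E.
A# up to E is 6 semitones, a half step narrower than a perfect fifth, so the interval is diminished.
That tritone between 3rd and 7th is what gives the dominant seventh its pull toward resolution.

diminished 5th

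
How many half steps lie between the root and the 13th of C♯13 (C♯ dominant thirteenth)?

C♯13 is spelled C♯-E♯-G♯-B-D♯-A♯.
C♯ to A♯ is a major thirteenth: 21 semitones.

21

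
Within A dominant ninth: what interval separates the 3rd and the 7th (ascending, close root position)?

A9 is spelled A-C#-E-G-B.
The 3rd is C# and the 7th is G.
From C# to G: 6 semitones over a fifth = diminished.

diminished fifth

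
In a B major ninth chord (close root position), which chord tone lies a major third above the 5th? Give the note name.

A#

The chord tones of Bmaj9 are B D# F# A# C#.
The 5th is F#. A major third above F# is A#.
A# is the chord's 7th.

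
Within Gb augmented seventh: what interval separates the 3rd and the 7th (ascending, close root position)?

Gb7#5 (Gb augmented seventh): Gb–Bb–D–Fb.
The 3rd is Bb and the 7th is Fb.
Bb up to Fb is 6 semitones, a half step narrower than a perfect fifth, so the interval is diminished.

diminished fifth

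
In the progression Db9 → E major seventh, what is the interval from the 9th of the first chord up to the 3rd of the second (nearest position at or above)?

augmented third

The 9th of Db9 is Eb; the 3rd of E major seventh is G#.
3 letter names make it a third; at 5 semitones (a half step wider than major) the quality is augmented.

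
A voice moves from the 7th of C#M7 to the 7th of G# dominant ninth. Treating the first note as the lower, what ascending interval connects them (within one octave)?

C#M7 has B# as its 7th, and G# dominant ninth has F# as its 7th.
From B# to F#: 6 semitones over a fifth = diminished.

diminished 5th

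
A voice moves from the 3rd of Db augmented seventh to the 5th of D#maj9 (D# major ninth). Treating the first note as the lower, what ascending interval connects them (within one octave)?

augmented third

Db augmented seventh has F as its 3rd, and D#maj9 (D# major ninth) has A# as its 5th.
F up to A# is 5 semitones, a half step wider than a major third, so the interval is augmented.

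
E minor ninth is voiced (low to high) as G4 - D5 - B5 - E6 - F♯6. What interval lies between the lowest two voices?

Those voices are G4 and D5.
G up to D spans 5 letter names and 7 semitones — a perfect fifth.

P5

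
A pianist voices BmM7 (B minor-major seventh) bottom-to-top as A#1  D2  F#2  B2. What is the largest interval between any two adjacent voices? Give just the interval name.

perfect fourth

Adjacent intervals: A#1→D2 = diminished fourth; D2→F#2 = major third; F#2→B2 = perfect fourth.
The largest is F#2 to B2, a perfect fourth (5 semitones).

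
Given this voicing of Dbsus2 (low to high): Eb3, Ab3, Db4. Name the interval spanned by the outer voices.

minor seventh

The outer voices are Eb3 and Db4.
From Eb to Db: 10 semitones over a seventh = minor.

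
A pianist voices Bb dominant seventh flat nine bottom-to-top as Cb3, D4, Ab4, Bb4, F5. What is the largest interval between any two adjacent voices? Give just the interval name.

augmented 9th

Adjacent intervals: Cb3→D4 = augmented ninth; D4→Ab4 = diminished fifth; Ab4→Bb4 = major second; Bb4→F5 = perfect fifth.
The largest is Cb3 to D4, an augmented ninth (15 semitones).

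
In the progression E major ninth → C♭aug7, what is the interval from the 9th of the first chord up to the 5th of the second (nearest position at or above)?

E major ninth has F♯ as its 9th, and C♭aug7 has G as its 5th.
2 letter names make it a second; at 1 semitone (a half step narrower than major) the quality is minor.

minor second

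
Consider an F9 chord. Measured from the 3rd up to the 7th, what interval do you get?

Spelling the chord: F A C Eb G.
So we need the interval from A up to Eb.
From A to Eb: 6 semitones over a fifth = diminished.
This 3–7 tritone is the characteristic tension at the heart of the dominant sound.

diminished fifth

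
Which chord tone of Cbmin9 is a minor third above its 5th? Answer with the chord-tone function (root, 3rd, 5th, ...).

The chord tones of Cbmin9 are Cb-Ebb-Gb-Bbb-Db.
The 5th is Gb. A minor third above Gb is Bbb.
Bbb is the chord's 7th.

7th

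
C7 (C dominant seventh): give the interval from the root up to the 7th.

m7

The chord tones of C7 (C dominant seventh) are C–E–G–Bb.
Root = C; 7th = Bb.
7 letter names make it a seventh; at 10 semitones (a half step narrower than major) the quality is minor.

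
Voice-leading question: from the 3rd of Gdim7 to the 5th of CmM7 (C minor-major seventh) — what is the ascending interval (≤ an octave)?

Gdim7 has Bb as its 3rd, and CmM7 (C minor-major seventh) has G as its 5th.
Counting 6 letters and 9 half steps from Bb gives a major sixth.

major sixth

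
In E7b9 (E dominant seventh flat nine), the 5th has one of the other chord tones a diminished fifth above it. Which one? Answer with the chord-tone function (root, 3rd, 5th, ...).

Spelling the chord: E–G#–B–D–F.
The 5th is B. A diminished fifth above B is F.
F is the chord's 9th.

9th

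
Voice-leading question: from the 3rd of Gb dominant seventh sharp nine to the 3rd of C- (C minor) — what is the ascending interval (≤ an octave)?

P4

Gb dominant seventh sharp nine has Bb as its 3rd, and C- (C minor) has Eb as its 3rd.
Counting 4 letters and 5 half steps from Bb gives a perfect fourth.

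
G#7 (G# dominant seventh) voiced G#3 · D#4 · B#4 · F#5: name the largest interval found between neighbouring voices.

M6

Adjacent intervals: G#3→D#4 = perfect fifth; D#4→B#4 = major sixth; B#4→F#5 = diminished fifth.
The largest is D#4 to B#4, a major sixth (9 semitones).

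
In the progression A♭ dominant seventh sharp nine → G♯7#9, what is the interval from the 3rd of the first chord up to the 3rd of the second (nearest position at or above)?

A7

The 3rd of A♭ dominant seventh sharp nine is C; the 3rd of G♯7#9 is B♯.
7 letter names make it a seventh; at 12 semitones (a half step wider than major) the quality is augmented.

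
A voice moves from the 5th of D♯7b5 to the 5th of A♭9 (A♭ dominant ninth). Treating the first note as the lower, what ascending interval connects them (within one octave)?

The 5th of D♯7b5 is A; the 5th of A♭9 (A♭ dominant ninth) is E♭.
A up to E♭ is 6 semitones, a half step narrower than a perfect fifth, so the interval is diminished.

diminished fifth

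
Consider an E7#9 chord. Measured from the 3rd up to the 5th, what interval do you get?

minor third

The chord tones of E7#9 (E dominant seventh sharp nine) are E, G♯, B, D, F𝄪.
The 3rd is G♯ and the 5th is B.
G♯ up to B is 3 semitones, a half step narrower than a major third, so the interval is minor.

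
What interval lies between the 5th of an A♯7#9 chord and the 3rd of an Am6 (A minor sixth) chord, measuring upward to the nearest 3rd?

diminished sixth

A♯7#9 has E♯ as its 5th, and Am6 (A minor sixth) has C as its 3rd.
From E♯ to C: 7 semitones over a sixth = diminished.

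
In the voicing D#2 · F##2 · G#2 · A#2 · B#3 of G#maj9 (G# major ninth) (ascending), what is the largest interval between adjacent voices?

major ninth

Adjacent intervals: D#2→F##2 = major third; F##2→G#2 = minor second; G#2→A#2 = major second; A#2→B#3 = major ninth.
The largest is A#2 to B#3, a major ninth (14 semitones).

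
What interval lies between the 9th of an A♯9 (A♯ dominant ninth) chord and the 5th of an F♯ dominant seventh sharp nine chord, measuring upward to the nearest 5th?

A♯9 (A♯ dominant ninth) has B♯ as its 9th, and F♯ dominant seventh sharp nine has C♯ as its 5th.
B♯ up to C♯ is 1 semitone, a half step narrower than a major second, so the interval is minor.

minor second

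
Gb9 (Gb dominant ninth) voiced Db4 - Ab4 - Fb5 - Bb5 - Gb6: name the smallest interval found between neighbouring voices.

augmented 4th

Adjacent intervals: Db4→Ab4 = perfect fifth; Ab4→Fb5 = minor sixth; Fb5→Bb5 = augmented fourth; Bb5→Gb6 = minor sixth.
The smallest is Fb5 to Bb5, an augmented fourth (6 semitones).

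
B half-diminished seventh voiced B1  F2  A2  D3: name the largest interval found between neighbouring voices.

d5

Adjacent intervals: B1→F2 = diminished fifth; F2→A2 = major third; A2→D3 = perfect fourth.
The largest is B1 to F2, a diminished fifth (6 semitones).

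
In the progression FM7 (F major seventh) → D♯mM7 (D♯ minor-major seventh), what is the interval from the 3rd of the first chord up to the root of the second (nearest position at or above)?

augmented fourth

FM7 (F major seventh) has A as its 3rd, and D♯mM7 (D♯ minor-major seventh) has D♯ as its root.
A up to D♯ is 6 semitones, a half step wider than a perfect fourth, so the interval is augmented.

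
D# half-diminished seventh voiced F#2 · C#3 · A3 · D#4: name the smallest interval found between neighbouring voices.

augmented fourth

Adjacent intervals: F#2→C#3 = perfect fifth; C#3→A3 = minor sixth; A3→D#4 = augmented fourth.
The smallest is A3 to D#4, an augmented fourth (6 semitones).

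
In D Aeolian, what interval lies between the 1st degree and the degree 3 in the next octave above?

The scale runs D E F G A Bb C.
The 1st degree is D and the scale degree 3 (up an octave) is F.
From D to F: 15 semitones over a tenth = minor.

minor 10th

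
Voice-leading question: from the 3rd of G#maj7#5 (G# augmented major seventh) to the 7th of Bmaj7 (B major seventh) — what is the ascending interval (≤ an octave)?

The 3rd of G#maj7#5 (G# augmented major seventh) is B#; the 7th of Bmaj7 (B major seventh) is A#.
From B# to A#: 10 semitones over a seventh = minor.

minor seventh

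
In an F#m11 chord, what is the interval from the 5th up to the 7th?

Spelling the chord: F#–A–C#–E–G#–B.
So we need the interval from C# up to E.
C# up to E is 3 semitones, a half step narrower than a major third, so the interval is minor.

minor 3rd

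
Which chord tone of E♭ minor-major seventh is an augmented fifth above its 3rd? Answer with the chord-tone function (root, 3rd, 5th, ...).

E♭ minor-major seventh is spelled E♭-G♭-B♭-D.
The 3rd is G♭. An augmented fifth above G♭ is D.
D is the chord's 7th.

7th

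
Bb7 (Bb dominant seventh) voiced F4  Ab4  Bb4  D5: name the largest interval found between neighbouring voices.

Adjacent intervals: F4→Ab4 = minor third; Ab4→Bb4 = major second; Bb4→D5 = major third.
The largest is Bb4 to D5, a major third (4 semitones).

M3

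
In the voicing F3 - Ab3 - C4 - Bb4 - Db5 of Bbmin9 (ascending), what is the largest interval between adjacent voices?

minor seventh

Adjacent intervals: F3→Ab3 = minor third; Ab3→C4 = major third; C4→Bb4 = minor seventh; Bb4→Db5 = minor third.
The largest is C4 to Bb4, a minor seventh (10 semitones).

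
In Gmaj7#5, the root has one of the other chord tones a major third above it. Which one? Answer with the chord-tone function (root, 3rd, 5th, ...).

3rd

Gmaj7#5 (G augmented major seventh) is spelled G B D# F#.
The root is G. A major third above G is B.
B is the chord's 3rd.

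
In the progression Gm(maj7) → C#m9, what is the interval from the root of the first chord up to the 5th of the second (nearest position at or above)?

Gm(maj7) has G as its root, and C#m9 has G# as its 5th.
1 letter names make it a unison; at 1 semitone (a half step wider than perfect) the quality is augmented.

A1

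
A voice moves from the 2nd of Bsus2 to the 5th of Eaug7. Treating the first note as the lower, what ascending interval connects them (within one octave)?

major 7th

Bsus2 has C# as its 2nd, and Eaug7 has B# as its 5th.
Counting 7 letters and 11 half steps from C# gives a major seventh.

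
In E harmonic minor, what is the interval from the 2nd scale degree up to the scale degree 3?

minor second

E harmonic minor: E F# G A B C D#.
That puts F# below G.
From F# to G: 1 semitone over a second = minor.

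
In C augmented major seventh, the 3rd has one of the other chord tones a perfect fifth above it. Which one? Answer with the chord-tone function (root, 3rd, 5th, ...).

7th

C augmented major seventh is spelled C, E, G♯, B.
The 3rd is E. A perfect fifth above E is B.
B is the chord's 7th.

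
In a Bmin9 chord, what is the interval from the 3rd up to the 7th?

B minor ninth: B D F♯ A C♯.
The 3rd is D and the 7th is A.
From D to A is 7 semitones, exactly the perfect fifth.

perfect 5th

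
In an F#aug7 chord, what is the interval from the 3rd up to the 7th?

F#aug7 is spelled F#, A#, C##, E.
That puts A# below E.
From A# to E: 6 semitones over a fifth = diminished.

diminished fifth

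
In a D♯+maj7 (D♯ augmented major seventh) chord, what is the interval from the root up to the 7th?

Spelling the chord: D♯–F𝄪–A𝄪–C𝄪.
The root is D♯ and the 7th is C𝄪.
Counting 7 letters and 11 half steps from D♯ gives a major seventh.

major seventh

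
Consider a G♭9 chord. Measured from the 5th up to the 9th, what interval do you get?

perfect fifth

The chord tones of G♭9 are G♭-B♭-D♭-F♭-A♭.
5th = D♭; 9th = A♭.
Counting 5 letters and 7 half steps from D♭ gives a perfect fifth.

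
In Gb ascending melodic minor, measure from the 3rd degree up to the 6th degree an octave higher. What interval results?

augmented eleventh

Spelling Gb ascending melodic minor: Gb Ab Bbb Cb Db Eb F.
3rd degree = Bbb; 6th scale degree (up an octave) = Eb.
From Bbb to Eb: 18 semitones over an eleventh = augmented.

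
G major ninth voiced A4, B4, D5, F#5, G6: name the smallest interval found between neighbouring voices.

Adjacent intervals: A4→B4 = major second; B4→D5 = minor third; D5→F#5 = major third; F#5→G6 = minor ninth.
The smallest is A4 to B4, a major second (2 semitones).

major second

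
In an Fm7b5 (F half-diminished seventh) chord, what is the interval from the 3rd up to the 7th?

perfect fifth

Spelling the chord: F Ab Cb Eb.
That puts Ab below Eb.
Ab up to Eb spans 5 letter names and 7 semitones — a perfect fifth.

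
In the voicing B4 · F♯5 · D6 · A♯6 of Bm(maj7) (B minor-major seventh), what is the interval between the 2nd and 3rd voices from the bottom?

minor 6th

Those voices are F♯5 and D6.
6 letter names make it a sixth; at 8 semitones (a half step narrower than major) the quality is minor.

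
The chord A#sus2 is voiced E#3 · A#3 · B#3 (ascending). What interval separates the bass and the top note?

perfect fifth

The outer voices are E#3 and B#3.
From E# to B# is 7 semitones, exactly the perfect fifth.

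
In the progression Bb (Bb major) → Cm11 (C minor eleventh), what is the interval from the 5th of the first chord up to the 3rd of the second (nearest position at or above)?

minor seventh

Bb (Bb major) has F as its 5th, and Cm11 (C minor eleventh) has Eb as its 3rd.
F up to Eb is 10 semitones, a half step narrower than a major seventh, so the interval is minor.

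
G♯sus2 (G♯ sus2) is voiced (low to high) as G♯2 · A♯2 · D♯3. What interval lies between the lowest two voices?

major second

Those voices are G♯2 and A♯2.
G♯ up to A♯ spans 2 letter names and 2 semitones — a major second.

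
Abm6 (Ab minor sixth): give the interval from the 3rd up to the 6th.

The chord tones of Abmin6 are Ab–Cb–Eb–F.
So we need the interval from Cb up to F.
Cb up to F is 6 semitones, a half step wider than a perfect fourth, so the interval is augmented.

augmented fourth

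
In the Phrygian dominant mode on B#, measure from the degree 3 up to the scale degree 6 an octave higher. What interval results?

diminished eleventh

Spelling the Phrygian dominant mode on B#: B# C# D## E# F## G# A#.
That puts D## below G#.
11 letter names make it an eleventh; at 16 semitones (a half step narrower than perfect) the quality is diminished.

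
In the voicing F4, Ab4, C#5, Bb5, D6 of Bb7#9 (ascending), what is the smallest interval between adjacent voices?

m3

Adjacent intervals: F4→Ab4 = minor third; Ab4→C#5 = augmented third; C#5→Bb5 = diminished seventh; Bb5→D6 = major third.
The smallest is F4 to Ab4, a minor third (3 semitones).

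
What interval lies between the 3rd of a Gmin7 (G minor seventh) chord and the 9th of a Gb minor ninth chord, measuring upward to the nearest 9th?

Gmin7 (G minor seventh) has Bb as its 3rd, and Gb minor ninth has Ab as its 9th.
From Bb to Ab: 10 semitones over a seventh = minor.

minor seventh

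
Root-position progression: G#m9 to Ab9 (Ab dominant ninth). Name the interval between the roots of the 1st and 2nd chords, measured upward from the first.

diminished second

The roots are G# and Ab.
From G# to Ab: 0 semitones over a second = diminished.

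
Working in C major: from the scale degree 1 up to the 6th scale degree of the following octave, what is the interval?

The scale runs C D E F G A B.
Scale degree 1 = C; 6th degree (up an octave) = A.
C up to A spans 13 letter names and 21 semitones — a major thirteenth.

major thirteenth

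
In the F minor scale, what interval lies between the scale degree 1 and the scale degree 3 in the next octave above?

minor tenth

Spelling the F minor scale: F G A♭ B♭ C D♭ E♭.
Scale degree 1 = F; degree 3 (up an octave) = A♭.
F up to A♭ is 15 semitones, a half step narrower than a major tenth, so the interval is minor.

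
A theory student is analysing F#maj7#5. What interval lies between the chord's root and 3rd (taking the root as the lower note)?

major third

The chord tones of F#+maj7 are F# A# C## E#.
The root is F# and the 3rd is A#.
F# up to A# spans 3 letter names and 4 semitones — a major third.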